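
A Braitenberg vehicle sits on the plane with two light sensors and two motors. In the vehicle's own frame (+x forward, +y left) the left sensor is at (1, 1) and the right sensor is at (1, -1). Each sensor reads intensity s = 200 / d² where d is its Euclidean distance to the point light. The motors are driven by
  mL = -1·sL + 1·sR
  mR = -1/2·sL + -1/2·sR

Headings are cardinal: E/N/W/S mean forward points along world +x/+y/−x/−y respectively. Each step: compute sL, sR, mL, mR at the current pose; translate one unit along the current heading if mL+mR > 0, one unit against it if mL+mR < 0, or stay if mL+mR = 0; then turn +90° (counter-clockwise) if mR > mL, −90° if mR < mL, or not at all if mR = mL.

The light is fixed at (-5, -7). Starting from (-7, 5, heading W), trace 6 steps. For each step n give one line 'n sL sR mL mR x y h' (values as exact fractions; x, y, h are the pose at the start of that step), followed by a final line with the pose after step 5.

n=0: pose=(-7,5,W); sL=20/13, sR=100/89; mL=-480/1157, mR=-1540/1157; mL+mR=-2020/1157 → advance -1; mR−mL=-1060/1157 → turn -1·90°
n=1: pose=(-6,5,N); sL=200/173, sR=200/169; mL=800/29237, mR=-34200/29237; mL+mR=-33400/29237 → advance -1; mR−mL=-35000/29237 → turn -1·90°
n=2: pose=(-6,4,E); sL=25/18, sR=2; mL=11/18, mR=-61/36; mL+mR=-13/12 → advance -1; mR−mL=-83/36 → turn -1·90°
n=3: pose=(-7,4,S); sL=200/101, sR=200/109; mL=-1600/11009, mR=-21000/11009; mL+mR=-22600/11009 → advance -1; mR−mL=-19400/11009 → turn -1·90°
n=4: pose=(-7,5,W); sL=20/13, sR=100/89; mL=-480/1157, mR=-1540/1157; mL+mR=-2020/1157 → advance -1; mR−mL=-1060/1157 → turn -1·90°
n=5: pose=(-6,5,N); sL=200/173, sR=200/169; mL=800/29237, mR=-34200/29237; mL+mR=-33400/29237 → advance -1; mR−mL=-35000/29237 → turn -1·90°

0 20/13 100/89 -480/1157 -1540/1157 -7 5 W
1 200/173 200/169 800/29237 -34200/29237 -6 5 N
2 25/18 2 11/18 -61/36 -6 4 E
3 200/101 200/109 -1600/11009 -21000/11009 -7 4 S
4 20/13 100/89 -480/1157 -1540/1157 -7 5 W
5 200/173 200/169 800/29237 -34200/29237 -6 5 N
final -6 4 E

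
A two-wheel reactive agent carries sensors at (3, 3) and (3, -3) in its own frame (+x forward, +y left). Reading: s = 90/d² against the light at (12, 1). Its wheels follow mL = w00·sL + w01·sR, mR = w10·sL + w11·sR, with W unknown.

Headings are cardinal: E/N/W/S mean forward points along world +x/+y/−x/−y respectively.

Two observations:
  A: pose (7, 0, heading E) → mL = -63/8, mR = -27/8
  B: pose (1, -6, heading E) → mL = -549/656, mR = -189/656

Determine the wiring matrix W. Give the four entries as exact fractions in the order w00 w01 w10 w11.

obs A: pose=(7,0,E) → sL=45/4, sR=9/2, mL=-63/8, mR=-27/8
obs B: pose=(1,-6,E) → sL=9/8, sR=45/82, mL=-549/656, mR=-189/656
sensor matrix S = [[45/4, 9/2], [9/8, 45/82]]; det S = 729/656
solve [mL_A; mL_B] = S·[w00; w01] and [mR_A; mR_B] = S·[w10; w11]:
  w00 = -1/2, w01 = -1/2, w10 = -1/2, w11 = 1/2

-1/2 -1/2 -1/2 1/2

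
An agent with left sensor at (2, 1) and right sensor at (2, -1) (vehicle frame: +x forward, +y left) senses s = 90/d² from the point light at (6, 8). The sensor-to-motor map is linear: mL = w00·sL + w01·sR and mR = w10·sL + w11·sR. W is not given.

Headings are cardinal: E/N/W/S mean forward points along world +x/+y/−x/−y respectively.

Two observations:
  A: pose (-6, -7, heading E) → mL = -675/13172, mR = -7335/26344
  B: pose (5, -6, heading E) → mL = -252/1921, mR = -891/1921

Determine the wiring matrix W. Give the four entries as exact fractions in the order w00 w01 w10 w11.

obs A: pose=(-6,-7,E) → sL=45/148, sR=45/178, mL=-675/13172, mR=-7335/26344
obs B: pose=(5,-6,E) → sL=9/17, sR=45/113, mL=-252/1921, mR=-891/1921
sensor matrix S = [[45/148, 45/178], [9/17, 45/113]]; det S = -322785/25303412
solve [mL_A; mL_B] = S·[w00; w01] and [mR_A; mR_B] = S·[w10; w11]:
  w00 = -1, w01 = 1, w10 = -1/2, w11 = -1/2

-1 1 -1/2 -1/2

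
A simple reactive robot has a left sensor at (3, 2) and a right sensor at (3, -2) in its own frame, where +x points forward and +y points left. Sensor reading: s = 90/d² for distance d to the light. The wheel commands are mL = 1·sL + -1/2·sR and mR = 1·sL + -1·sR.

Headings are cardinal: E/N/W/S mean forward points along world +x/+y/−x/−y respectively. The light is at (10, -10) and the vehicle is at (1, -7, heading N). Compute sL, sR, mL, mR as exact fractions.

90/157 18/17 117/2669 -1296/2669

left sensor world pos  = (-1, -4); dL² = 157
right sensor world pos = (3, -4); dR² = 85
sL = 90/157 = 90/157
sR = 90/85 = 18/17
mL = 1·sL + -1/2·sR = 117/2669
mR = 1·sL + -1·sR = -1296/2669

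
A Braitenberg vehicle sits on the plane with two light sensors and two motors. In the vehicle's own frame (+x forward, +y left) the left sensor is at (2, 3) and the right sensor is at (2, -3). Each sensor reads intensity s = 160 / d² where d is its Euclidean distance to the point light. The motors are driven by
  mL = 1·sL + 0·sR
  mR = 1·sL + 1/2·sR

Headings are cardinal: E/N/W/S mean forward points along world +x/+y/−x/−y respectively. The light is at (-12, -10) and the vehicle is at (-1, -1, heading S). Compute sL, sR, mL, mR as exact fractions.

left sensor world pos  = (2, -3); dL² = 245
right sensor world pos = (-4, -3); dR² = 113
sL = 160/245 = 32/49
sR = 160/113 = 160/113
mL = 1·sL + 0·sR = 32/49
mR = 1·sL + 1/2·sR = 7536/5537

32/49 160/113 32/49 7536/5537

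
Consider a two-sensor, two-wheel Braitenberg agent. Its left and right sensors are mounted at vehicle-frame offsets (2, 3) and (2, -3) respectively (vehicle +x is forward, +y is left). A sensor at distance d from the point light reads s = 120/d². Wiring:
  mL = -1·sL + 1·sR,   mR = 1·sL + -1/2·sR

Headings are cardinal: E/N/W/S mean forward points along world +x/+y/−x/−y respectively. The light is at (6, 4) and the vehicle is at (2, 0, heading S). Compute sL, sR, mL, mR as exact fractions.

left sensor world pos  = (5, -2); dL² = 37
right sensor world pos = (-1, -2); dR² = 85
sL = 120/37 = 120/37
sR = 120/85 = 24/17
mL = -1·sL + 1·sR = -1152/629
mR = 1·sL + -1/2·sR = 1596/629

120/37 24/17 -1152/629 1596/629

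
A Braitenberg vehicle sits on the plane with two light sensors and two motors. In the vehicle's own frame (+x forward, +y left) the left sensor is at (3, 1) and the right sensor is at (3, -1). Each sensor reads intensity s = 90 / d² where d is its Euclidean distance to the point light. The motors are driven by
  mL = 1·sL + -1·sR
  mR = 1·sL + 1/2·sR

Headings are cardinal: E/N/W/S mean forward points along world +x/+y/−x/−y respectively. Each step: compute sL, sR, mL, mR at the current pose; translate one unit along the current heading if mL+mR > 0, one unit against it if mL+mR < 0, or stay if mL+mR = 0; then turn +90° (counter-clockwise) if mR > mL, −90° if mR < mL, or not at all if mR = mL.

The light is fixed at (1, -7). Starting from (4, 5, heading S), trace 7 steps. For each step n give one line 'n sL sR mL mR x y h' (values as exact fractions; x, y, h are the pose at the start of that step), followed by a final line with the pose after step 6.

n=0: pose=(4,5,S); sL=90/97, sR=18/17; mL=-216/1649, mR=2403/1649; mL+mR=2187/1649 → advance +1; mR−mL=27/17 → turn +1·90°
n=1: pose=(4,4,E); sL=1/2, sR=45/68; mL=-11/68, mR=113/136; mL+mR=91/136 → advance +1; mR−mL=135/136 → turn +1·90°
n=2: pose=(5,4,N); sL=18/41, sR=90/221; mL=288/9061, mR=5823/9061; mL+mR=6111/9061 → advance +1; mR−mL=135/221 → turn +1·90°
n=3: pose=(5,5,W); sL=45/61, sR=9/17; mL=216/1037, mR=2079/2074; mL+mR=2511/2074 → advance +1; mR−mL=27/34 → turn +1·90°
n=4: pose=(4,5,S); sL=90/97, sR=18/17; mL=-216/1649, mR=2403/1649; mL+mR=2187/1649 → advance +1; mR−mL=27/17 → turn +1·90°
n=5: pose=(4,4,E); sL=1/2, sR=45/68; mL=-11/68, mR=113/136; mL+mR=91/136 → advance +1; mR−mL=135/136 → turn +1·90°
n=6: pose=(5,4,N); sL=18/41, sR=90/221; mL=288/9061, mR=5823/9061; mL+mR=6111/9061 → advance +1; mR−mL=135/221 → turn +1·90°

0 90/97 18/17 -216/1649 2403/1649 4 5 S
1 1/2 45/68 -11/68 113/136 4 4 E
2 18/41 90/221 288/9061 5823/9061 5 4 N
3 45/61 9/17 216/1037 2079/2074 5 5 W
4 90/97 18/17 -216/1649 2403/1649 4 5 S
5 1/2 45/68 -11/68 113/136 4 4 E
6 18/41 90/221 288/9061 5823/9061 5 4 N
final 5 5 W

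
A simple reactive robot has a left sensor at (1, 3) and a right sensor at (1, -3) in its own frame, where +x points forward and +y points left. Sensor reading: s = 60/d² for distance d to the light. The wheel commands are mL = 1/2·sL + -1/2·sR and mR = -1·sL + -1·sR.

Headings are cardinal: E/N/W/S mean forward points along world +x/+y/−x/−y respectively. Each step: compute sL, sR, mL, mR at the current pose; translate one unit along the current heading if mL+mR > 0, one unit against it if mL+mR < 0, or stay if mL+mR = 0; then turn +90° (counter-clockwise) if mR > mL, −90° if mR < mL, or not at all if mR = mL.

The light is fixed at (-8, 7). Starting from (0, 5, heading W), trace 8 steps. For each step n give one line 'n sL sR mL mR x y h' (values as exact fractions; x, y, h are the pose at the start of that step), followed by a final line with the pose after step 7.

0 30/37 6/5 -36/185 -372/185 0 5 W
1 60/37 12/29 648/1073 -2184/1073 1 5 N
2 3/5 15/34 27/340 -177/170 1 4 E
3 60/137 60/41 -2880/5617 -10680/5617 0 4 S
4 30/37 6/5 -36/185 -372/185 0 5 W
5 60/37 12/29 648/1073 -2184/1073 1 5 N
6 3/5 15/34 27/340 -177/170 1 4 E
7 60/137 60/41 -2880/5617 -10680/5617 0 4 S
final 0 5 W

n=0: pose=(0,5,W); sL=30/37, sR=6/5; mL=-36/185, mR=-372/185; mL+mR=-408/185 → advance -1; mR−mL=-336/185 → turn -1·90°
n=1: pose=(1,5,N); sL=60/37, sR=12/29; mL=648/1073, mR=-2184/1073; mL+mR=-1536/1073 → advance -1; mR−mL=-2832/1073 → turn -1·90°
n=2: pose=(1,4,E); sL=3/5, sR=15/34; mL=27/340, mR=-177/170; mL+mR=-327/340 → advance -1; mR−mL=-381/340 → turn -1·90°
n=3: pose=(0,4,S); sL=60/137, sR=60/41; mL=-2880/5617, mR=-10680/5617; mL+mR=-13560/5617 → advance -1; mR−mL=-7800/5617 → turn -1·90°
n=4: pose=(0,5,W); sL=30/37, sR=6/5; mL=-36/185, mR=-372/185; mL+mR=-408/185 → advance -1; mR−mL=-336/185 → turn -1·90°
n=5: pose=(1,5,N); sL=60/37, sR=12/29; mL=648/1073, mR=-2184/1073; mL+mR=-1536/1073 → advance -1; mR−mL=-2832/1073 → turn -1·90°
n=6: pose=(1,4,E); sL=3/5, sR=15/34; mL=27/340, mR=-177/170; mL+mR=-327/340 → advance -1; mR−mL=-381/340 → turn -1·90°
n=7: pose=(0,4,S); sL=60/137, sR=60/41; mL=-2880/5617, mR=-10680/5617; mL+mR=-13560/5617 → advance -1; mR−mL=-7800/5617 → turn -1·90°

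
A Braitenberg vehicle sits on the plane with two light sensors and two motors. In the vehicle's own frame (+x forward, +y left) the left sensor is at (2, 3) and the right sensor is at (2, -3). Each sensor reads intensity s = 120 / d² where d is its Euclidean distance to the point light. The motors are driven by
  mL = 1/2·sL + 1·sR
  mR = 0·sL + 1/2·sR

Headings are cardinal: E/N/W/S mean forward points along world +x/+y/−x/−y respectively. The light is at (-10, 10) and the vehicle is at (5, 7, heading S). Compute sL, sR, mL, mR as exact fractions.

120/349 120/169 52020/58981 60/169

left sensor world pos  = (8, 5); dL² = 349
right sensor world pos = (2, 5); dR² = 169
sL = 120/349 = 120/349
sR = 120/169 = 120/169
mL = 1/2·sL + 1·sR = 52020/58981
mR = 0·sL + 1/2·sR = 60/169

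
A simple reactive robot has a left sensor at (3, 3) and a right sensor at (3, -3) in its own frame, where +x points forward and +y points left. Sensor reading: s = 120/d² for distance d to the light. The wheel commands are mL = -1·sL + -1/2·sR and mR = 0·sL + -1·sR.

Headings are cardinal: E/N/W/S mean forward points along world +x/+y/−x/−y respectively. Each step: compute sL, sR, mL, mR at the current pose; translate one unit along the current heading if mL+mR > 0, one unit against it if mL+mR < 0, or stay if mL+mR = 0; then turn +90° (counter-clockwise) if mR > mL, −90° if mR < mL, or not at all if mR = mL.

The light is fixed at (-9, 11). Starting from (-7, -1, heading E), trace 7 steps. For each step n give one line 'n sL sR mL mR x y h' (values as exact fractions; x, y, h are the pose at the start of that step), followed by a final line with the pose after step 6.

0 60/53 12/25 -1818/1325 -12/25 -7 -1 E
1 24/17 120/97 -3348/1649 -120/97 -8 -1 N
2 6/13 15/13 -27/26 -15/13 -8 -2 W
3 120/101 24/25 -4212/2525 -24/25 -7 -2 N
4 12/29 60/61 -1602/1769 -60/61 -7 -3 W
5 120/121 120/157 -26100/18997 -120/157 -6 -3 N
6 10/27 5/6 -85/108 -5/6 -6 -4 W
final -5 -4 N

n=0: pose=(-7,-1,E); sL=60/53, sR=12/25; mL=-1818/1325, mR=-12/25; mL+mR=-2454/1325 → advance -1; mR−mL=1182/1325 → turn +1·90°
n=1: pose=(-8,-1,N); sL=24/17, sR=120/97; mL=-3348/1649, mR=-120/97; mL+mR=-5388/1649 → advance -1; mR−mL=1308/1649 → turn +1·90°
n=2: pose=(-8,-2,W); sL=6/13, sR=15/13; mL=-27/26, mR=-15/13; mL+mR=-57/26 → advance -1; mR−mL=-3/26 → turn -1·90°
n=3: pose=(-7,-2,N); sL=120/101, sR=24/25; mL=-4212/2525, mR=-24/25; mL+mR=-6636/2525 → advance -1; mR−mL=1788/2525 → turn +1·90°
n=4: pose=(-7,-3,W); sL=12/29, sR=60/61; mL=-1602/1769, mR=-60/61; mL+mR=-3342/1769 → advance -1; mR−mL=-138/1769 → turn -1·90°
n=5: pose=(-6,-3,N); sL=120/121, sR=120/157; mL=-26100/18997, mR=-120/157; mL+mR=-40620/18997 → advance -1; mR−mL=11580/18997 → turn +1·90°
n=6: pose=(-6,-4,W); sL=10/27, sR=5/6; mL=-85/108, mR=-5/6; mL+mR=-175/108 → advance -1; mR−mL=-5/108 → turn -1·90°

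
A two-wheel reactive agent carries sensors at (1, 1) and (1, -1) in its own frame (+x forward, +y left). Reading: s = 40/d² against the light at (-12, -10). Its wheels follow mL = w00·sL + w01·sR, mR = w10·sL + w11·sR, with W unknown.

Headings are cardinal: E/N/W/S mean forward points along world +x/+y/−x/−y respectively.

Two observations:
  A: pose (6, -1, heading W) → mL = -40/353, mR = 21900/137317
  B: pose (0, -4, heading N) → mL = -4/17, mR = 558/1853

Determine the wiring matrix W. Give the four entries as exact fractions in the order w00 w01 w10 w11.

obs A: pose=(6,-1,W) → sL=40/353, sR=40/389, mL=-40/353, mR=21900/137317
obs B: pose=(0,-4,N) → sL=4/17, sR=20/109, mL=-4/17, mR=558/1853
sensor matrix S = [[40/353, 40/389], [4/17, 20/109]]; det S = -865920/254448401
solve [mL_A; mL_B] = S·[w00; w01] and [mR_A; mR_B] = S·[w10; w11]:
  w00 = -1, w01 = 0, w10 = 1/2, w11 = 1

-1 0 1/2 1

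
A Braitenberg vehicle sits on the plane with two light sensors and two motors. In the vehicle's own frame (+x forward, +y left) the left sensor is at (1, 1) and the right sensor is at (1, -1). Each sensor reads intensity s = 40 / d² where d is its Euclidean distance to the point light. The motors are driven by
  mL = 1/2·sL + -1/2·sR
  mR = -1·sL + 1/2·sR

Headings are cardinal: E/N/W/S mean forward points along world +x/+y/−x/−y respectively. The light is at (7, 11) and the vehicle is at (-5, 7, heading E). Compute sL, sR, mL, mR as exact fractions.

left sensor world pos  = (-4, 8); dL² = 130
right sensor world pos = (-4, 6); dR² = 146
sL = 40/130 = 4/13
sR = 40/146 = 20/73
mL = 1/2·sL + -1/2·sR = 16/949
mR = -1·sL + 1/2·sR = -162/949

4/13 20/73 16/949 -162/949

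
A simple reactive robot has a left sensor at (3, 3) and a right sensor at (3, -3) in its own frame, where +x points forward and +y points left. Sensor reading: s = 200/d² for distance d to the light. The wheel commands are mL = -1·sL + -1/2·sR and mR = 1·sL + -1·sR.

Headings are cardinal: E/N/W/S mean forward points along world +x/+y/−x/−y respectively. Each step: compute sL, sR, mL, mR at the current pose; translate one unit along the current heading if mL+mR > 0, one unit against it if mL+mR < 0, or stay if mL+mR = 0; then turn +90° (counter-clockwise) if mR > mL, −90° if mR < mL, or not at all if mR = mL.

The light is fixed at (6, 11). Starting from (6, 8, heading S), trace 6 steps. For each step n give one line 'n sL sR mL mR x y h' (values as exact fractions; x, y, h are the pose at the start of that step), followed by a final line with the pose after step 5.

n=0: pose=(6,8,S); sL=40/9, sR=40/9; mL=-20/3, mR=0; mL+mR=-20/3 → advance -1; mR−mL=20/3 → turn +1·90°
n=1: pose=(6,9,E); sL=20, sR=100/17; mL=-390/17, mR=240/17; mL+mR=-150/17 → advance -1; mR−mL=630/17 → turn +1·90°
n=2: pose=(5,9,N); sL=200/17, sR=40; mL=-540/17, mR=-480/17; mL+mR=-60 → advance -1; mR−mL=60/17 → turn +1·90°
n=3: pose=(5,8,W); sL=50/13, sR=25/2; mL=-525/52, mR=-225/26; mL+mR=-75/4 → advance -1; mR−mL=75/52 → turn +1·90°
n=4: pose=(6,8,S); sL=40/9, sR=40/9; mL=-20/3, mR=0; mL+mR=-20/3 → advance -1; mR−mL=20/3 → turn +1·90°
n=5: pose=(6,9,E); sL=20, sR=100/17; mL=-390/17, mR=240/17; mL+mR=-150/17 → advance -1; mR−mL=630/17 → turn +1·90°

0 40/9 40/9 -20/3 0 6 8 S
1 20 100/17 -390/17 240/17 6 9 E
2 200/17 40 -540/17 -480/17 5 9 N
3 50/13 25/2 -525/52 -225/26 5 8 W
4 40/9 40/9 -20/3 0 6 8 S
5 20 100/17 -390/17 240/17 6 9 E
final 5 9 N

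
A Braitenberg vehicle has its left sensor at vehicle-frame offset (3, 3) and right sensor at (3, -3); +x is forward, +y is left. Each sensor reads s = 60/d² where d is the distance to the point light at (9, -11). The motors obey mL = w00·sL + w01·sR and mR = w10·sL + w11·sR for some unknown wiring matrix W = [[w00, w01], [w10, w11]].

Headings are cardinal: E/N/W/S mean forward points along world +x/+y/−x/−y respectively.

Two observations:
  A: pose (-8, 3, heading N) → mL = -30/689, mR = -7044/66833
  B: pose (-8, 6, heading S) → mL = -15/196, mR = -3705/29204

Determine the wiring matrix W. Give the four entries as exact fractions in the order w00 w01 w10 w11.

obs A: pose=(-8,3,N) → sL=60/689, sR=12/97, mL=-30/689, mR=-7044/66833
obs B: pose=(-8,6,S) → sL=15/98, sR=15/149, mL=-15/196, mR=-3705/29204
sensor matrix S = [[60/689, 12/97], [15/98, 15/149]]; det S = -4961790/487947733
solve [mL_A; mL_B] = S·[w00; w01] and [mR_A; mR_B] = S·[w10; w11]:
  w00 = -1/2, w01 = 0, w10 = -1/2, w11 = -1/2

-1/2 0 -1/2 -1/2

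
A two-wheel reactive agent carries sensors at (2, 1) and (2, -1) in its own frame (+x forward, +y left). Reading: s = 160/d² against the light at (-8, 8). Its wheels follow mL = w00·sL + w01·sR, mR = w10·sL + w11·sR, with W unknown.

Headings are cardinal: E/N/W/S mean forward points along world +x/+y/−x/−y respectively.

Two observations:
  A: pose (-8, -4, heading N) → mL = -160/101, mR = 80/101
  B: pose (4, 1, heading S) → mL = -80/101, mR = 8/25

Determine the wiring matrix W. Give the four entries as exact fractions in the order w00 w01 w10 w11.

0 -1 1/2 0

obs A: pose=(-8,-4,N) → sL=160/101, sR=160/101, mL=-160/101, mR=80/101
obs B: pose=(4,1,S) → sL=16/25, sR=80/101, mL=-80/101, mR=8/25
sensor matrix S = [[160/101, 160/101], [16/25, 80/101]]; det S = 12288/51005
solve [mL_A; mL_B] = S·[w00; w01] and [mR_A; mR_B] = S·[w10; w11]:
  w00 = 0, w01 = -1, w10 = 1/2, w11 = 0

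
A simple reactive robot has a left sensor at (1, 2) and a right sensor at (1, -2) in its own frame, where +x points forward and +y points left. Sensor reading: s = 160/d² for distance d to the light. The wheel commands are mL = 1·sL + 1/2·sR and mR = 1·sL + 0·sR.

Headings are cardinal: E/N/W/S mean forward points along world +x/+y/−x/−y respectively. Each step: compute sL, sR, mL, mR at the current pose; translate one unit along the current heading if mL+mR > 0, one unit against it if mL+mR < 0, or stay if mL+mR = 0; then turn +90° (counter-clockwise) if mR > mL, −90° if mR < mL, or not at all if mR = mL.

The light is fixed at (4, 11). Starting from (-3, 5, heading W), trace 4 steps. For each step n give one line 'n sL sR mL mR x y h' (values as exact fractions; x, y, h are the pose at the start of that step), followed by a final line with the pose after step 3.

0 5/4 2 9/4 5/4 -3 5 W
1 32/25 160/61 3952/1525 32/25 -4 5 N
2 80/29 80/49 5080/1421 80/29 -4 6 E
3 160/61 160/117 23600/7137 160/61 -3 6 S
final -3 5 W

n=0: pose=(-3,5,W); sL=5/4, sR=2; mL=9/4, mR=5/4; mL+mR=7/2 → advance +1; mR−mL=-1 → turn -1·90°
n=1: pose=(-4,5,N); sL=32/25, sR=160/61; mL=3952/1525, mR=32/25; mL+mR=5904/1525 → advance +1; mR−mL=-80/61 → turn -1·90°
n=2: pose=(-4,6,E); sL=80/29, sR=80/49; mL=5080/1421, mR=80/29; mL+mR=9000/1421 → advance +1; mR−mL=-40/49 → turn -1·90°
n=3: pose=(-3,6,S); sL=160/61, sR=160/117; mL=23600/7137, mR=160/61; mL+mR=42320/7137 → advance +1; mR−mL=-80/117 → turn -1·90°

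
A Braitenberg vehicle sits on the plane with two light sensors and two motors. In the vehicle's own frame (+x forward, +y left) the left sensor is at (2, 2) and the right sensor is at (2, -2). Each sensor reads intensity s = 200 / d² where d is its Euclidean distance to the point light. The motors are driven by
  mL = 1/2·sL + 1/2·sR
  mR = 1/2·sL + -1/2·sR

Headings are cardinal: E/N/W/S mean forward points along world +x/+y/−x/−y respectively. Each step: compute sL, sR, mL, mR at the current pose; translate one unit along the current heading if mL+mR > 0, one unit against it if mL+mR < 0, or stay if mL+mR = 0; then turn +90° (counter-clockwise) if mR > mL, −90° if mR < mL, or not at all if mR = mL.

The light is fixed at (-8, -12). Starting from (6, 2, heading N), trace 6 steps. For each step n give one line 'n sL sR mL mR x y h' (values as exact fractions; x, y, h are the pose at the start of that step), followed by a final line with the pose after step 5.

0 1/2 25/64 57/128 7/128 6 2 N
1 40/109 8/17 776/1853 -96/1853 6 3 E
2 100/229 100/169 19900/38701 -3000/38701 7 3 S
3 200/313 8/17 2952/5321 448/5321 7 2 W
4 1/2 25/64 57/128 7/128 6 2 N
5 40/109 8/17 776/1853 -96/1853 6 3 E
final 7 3 S

n=0: pose=(6,2,N); sL=1/2, sR=25/64; mL=57/128, mR=7/128; mL+mR=1/2 → advance +1; mR−mL=-25/64 → turn -1·90°
n=1: pose=(6,3,E); sL=40/109, sR=8/17; mL=776/1853, mR=-96/1853; mL+mR=40/109 → advance +1; mR−mL=-8/17 → turn -1·90°
n=2: pose=(7,3,S); sL=100/229, sR=100/169; mL=19900/38701, mR=-3000/38701; mL+mR=100/229 → advance +1; mR−mL=-100/169 → turn -1·90°
n=3: pose=(7,2,W); sL=200/313, sR=8/17; mL=2952/5321, mR=448/5321; mL+mR=200/313 → advance +1; mR−mL=-8/17 → turn -1·90°
n=4: pose=(6,2,N); sL=1/2, sR=25/64; mL=57/128, mR=7/128; mL+mR=1/2 → advance +1; mR−mL=-25/64 → turn -1·90°
n=5: pose=(6,3,E); sL=40/109, sR=8/17; mL=776/1853, mR=-96/1853; mL+mR=40/109 → advance +1; mR−mL=-8/17 → turn -1·90°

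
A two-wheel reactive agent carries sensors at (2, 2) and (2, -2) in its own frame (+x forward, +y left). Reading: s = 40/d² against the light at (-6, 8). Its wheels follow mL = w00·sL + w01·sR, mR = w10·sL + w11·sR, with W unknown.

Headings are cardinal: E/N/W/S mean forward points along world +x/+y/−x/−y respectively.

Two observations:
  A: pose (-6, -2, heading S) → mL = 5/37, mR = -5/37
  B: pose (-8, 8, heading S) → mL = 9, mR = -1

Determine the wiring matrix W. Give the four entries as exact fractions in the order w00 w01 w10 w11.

obs A: pose=(-6,-2,S) → sL=10/37, sR=10/37, mL=5/37, mR=-5/37
obs B: pose=(-8,8,S) → sL=10, sR=2, mL=9, mR=-1
sensor matrix S = [[10/37, 10/37], [10, 2]]; det S = -80/37
solve [mL_A; mL_B] = S·[w00; w01] and [mR_A; mR_B] = S·[w10; w11]:
  w00 = 1, w01 = -1/2, w10 = 0, w11 = -1/2

1 -1/2 0 -1/2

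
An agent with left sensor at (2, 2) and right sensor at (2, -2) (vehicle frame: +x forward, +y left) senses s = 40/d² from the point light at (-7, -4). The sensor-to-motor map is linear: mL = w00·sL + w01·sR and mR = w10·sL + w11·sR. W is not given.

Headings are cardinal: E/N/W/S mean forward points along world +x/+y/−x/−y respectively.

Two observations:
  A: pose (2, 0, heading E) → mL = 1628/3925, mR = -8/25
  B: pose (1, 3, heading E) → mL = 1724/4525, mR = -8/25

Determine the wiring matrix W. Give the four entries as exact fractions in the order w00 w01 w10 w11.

1 1/2 0 -1

obs A: pose=(2,0,E) → sL=40/157, sR=8/25, mL=1628/3925, mR=-8/25
obs B: pose=(1,3,E) → sL=40/181, sR=8/25, mL=1724/4525, mR=-8/25
sensor matrix S = [[40/157, 8/25], [40/181, 8/25]]; det S = 1536/142085
solve [mL_A; mL_B] = S·[w00; w01] and [mR_A; mR_B] = S·[w10; w11]:
  w00 = 1, w01 = 1/2, w10 = 0, w11 = -1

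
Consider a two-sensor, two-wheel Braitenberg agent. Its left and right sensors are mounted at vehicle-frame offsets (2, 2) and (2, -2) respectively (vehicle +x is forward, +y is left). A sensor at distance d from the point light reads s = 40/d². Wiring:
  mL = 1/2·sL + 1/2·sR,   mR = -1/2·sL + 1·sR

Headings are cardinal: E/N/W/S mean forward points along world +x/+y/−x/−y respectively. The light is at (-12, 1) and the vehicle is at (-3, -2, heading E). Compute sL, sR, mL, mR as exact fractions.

left sensor world pos  = (-1, 0); dL² = 122
right sensor world pos = (-1, -4); dR² = 146
sL = 40/122 = 20/61
sR = 40/146 = 20/73
mL = 1/2·sL + 1/2·sR = 1340/4453
mR = -1/2·sL + 1·sR = 490/4453

20/61 20/73 1340/4453 490/4453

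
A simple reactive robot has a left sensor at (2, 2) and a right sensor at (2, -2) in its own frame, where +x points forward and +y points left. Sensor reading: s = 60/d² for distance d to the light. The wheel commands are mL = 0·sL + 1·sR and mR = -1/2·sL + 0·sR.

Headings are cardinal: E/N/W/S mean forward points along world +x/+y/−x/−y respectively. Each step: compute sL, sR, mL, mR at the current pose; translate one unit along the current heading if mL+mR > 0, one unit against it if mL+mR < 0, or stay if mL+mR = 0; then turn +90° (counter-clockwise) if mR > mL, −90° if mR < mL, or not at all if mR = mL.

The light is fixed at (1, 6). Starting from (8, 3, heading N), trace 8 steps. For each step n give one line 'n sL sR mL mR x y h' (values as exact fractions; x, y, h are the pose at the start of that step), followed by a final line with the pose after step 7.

0 30/13 30/41 30/41 -15/13 8 3 N
1 12/17 20/39 20/39 -6/17 8 2 E
2 15/34 5/6 5/6 -15/68 9 2 S
3 12/17 4/3 4/3 -6/17 9 1 W
4 30/17 2/3 2/3 -15/17 8 1 N
5 60/97 12/29 12/29 -30/97 8 0 E
6 15/41 3/5 3/5 -15/82 9 0 S
7 20/39 60/61 60/61 -10/39 9 -1 W
final 8 -1 N

n=0: pose=(8,3,N); sL=30/13, sR=30/41; mL=30/41, mR=-15/13; mL+mR=-225/533 → advance -1; mR−mL=-1005/533 → turn -1·90°
n=1: pose=(8,2,E); sL=12/17, sR=20/39; mL=20/39, mR=-6/17; mL+mR=106/663 → advance +1; mR−mL=-574/663 → turn -1·90°
n=2: pose=(9,2,S); sL=15/34, sR=5/6; mL=5/6, mR=-15/68; mL+mR=125/204 → advance +1; mR−mL=-215/204 → turn -1·90°
n=3: pose=(9,1,W); sL=12/17, sR=4/3; mL=4/3, mR=-6/17; mL+mR=50/51 → advance +1; mR−mL=-86/51 → turn -1·90°
n=4: pose=(8,1,N); sL=30/17, sR=2/3; mL=2/3, mR=-15/17; mL+mR=-11/51 → advance -1; mR−mL=-79/51 → turn -1·90°
n=5: pose=(8,0,E); sL=60/97, sR=12/29; mL=12/29, mR=-30/97; mL+mR=294/2813 → advance +1; mR−mL=-2034/2813 → turn -1·90°
n=6: pose=(9,0,S); sL=15/41, sR=3/5; mL=3/5, mR=-15/82; mL+mR=171/410 → advance +1; mR−mL=-321/410 → turn -1·90°
n=7: pose=(9,-1,W); sL=20/39, sR=60/61; mL=60/61, mR=-10/39; mL+mR=1730/2379 → advance +1; mR−mL=-2950/2379 → turn -1·90°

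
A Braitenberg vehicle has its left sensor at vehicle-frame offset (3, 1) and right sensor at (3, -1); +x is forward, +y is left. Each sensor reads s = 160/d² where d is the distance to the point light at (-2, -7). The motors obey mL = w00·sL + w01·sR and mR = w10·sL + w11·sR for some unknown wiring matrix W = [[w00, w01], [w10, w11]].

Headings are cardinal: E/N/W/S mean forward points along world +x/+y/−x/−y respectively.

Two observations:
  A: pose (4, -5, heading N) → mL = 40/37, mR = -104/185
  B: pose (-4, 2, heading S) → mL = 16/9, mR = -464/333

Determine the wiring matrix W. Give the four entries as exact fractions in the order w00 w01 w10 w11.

0 1/2 1/2 -1

obs A: pose=(4,-5,N) → sL=16/5, sR=80/37, mL=40/37, mR=-104/185
obs B: pose=(-4,2,S) → sL=160/37, sR=32/9, mL=16/9, mR=-464/333
sensor matrix S = [[16/5, 80/37], [160/37, 32/9]]; det S = 124928/61605
solve [mL_A; mL_B] = S·[w00; w01] and [mR_A; mR_B] = S·[w10; w11]:
  w00 = 0, w01 = 1/2, w10 = 1/2, w11 = -1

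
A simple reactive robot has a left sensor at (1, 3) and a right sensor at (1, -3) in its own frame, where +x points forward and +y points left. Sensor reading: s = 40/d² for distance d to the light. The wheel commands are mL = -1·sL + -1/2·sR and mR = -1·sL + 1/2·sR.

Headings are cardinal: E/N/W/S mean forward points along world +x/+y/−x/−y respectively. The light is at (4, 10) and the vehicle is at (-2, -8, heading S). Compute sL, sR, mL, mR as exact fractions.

left sensor world pos  = (1, -9); dL² = 370
right sensor world pos = (-5, -9); dR² = 442
sL = 40/370 = 4/37
sR = 40/442 = 20/221
mL = -1·sL + -1/2·sR = -1254/8177
mR = -1·sL + 1/2·sR = -514/8177

4/37 20/221 -1254/8177 -514/8177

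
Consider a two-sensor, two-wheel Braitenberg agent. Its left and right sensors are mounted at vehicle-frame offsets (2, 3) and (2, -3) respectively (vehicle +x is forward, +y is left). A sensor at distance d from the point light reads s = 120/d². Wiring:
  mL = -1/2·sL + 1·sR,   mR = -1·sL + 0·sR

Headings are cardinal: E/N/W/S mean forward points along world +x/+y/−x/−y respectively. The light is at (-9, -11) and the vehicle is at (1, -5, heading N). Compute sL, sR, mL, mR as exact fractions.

left sensor world pos  = (-2, -3); dL² = 113
right sensor world pos = (4, -3); dR² = 233
sL = 120/113 = 120/113
sR = 120/233 = 120/233
mL = -1/2·sL + 1·sR = -420/26329
mR = -1·sL + 0·sR = -120/113

120/113 120/233 -420/26329 -120/113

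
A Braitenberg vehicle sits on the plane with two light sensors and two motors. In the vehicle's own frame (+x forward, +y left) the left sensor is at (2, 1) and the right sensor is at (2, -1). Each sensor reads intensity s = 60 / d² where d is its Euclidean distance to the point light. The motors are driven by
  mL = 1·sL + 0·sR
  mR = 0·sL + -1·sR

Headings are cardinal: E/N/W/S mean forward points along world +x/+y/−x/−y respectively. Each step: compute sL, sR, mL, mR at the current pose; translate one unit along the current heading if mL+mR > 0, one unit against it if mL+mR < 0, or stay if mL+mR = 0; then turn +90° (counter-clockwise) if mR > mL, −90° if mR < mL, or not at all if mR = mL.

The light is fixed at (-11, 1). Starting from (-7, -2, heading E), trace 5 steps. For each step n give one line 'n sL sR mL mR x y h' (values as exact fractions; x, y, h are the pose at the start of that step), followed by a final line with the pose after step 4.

0 3/2 15/13 3/2 -15/13 -7 -2 E
1 60/61 60/41 60/61 -60/41 -6 -2 S
2 10/3 6 10/3 -6 -6 -1 W
3 12/5 60/49 12/5 -60/49 -5 -1 N
4 15/16 15/17 15/16 -15/17 -5 0 E
final -4 0 S

n=0: pose=(-7,-2,E); sL=3/2, sR=15/13; mL=3/2, mR=-15/13; mL+mR=9/26 → advance +1; mR−mL=-69/26 → turn -1·90°
n=1: pose=(-6,-2,S); sL=60/61, sR=60/41; mL=60/61, mR=-60/41; mL+mR=-1200/2501 → advance -1; mR−mL=-6120/2501 → turn -1·90°
n=2: pose=(-6,-1,W); sL=10/3, sR=6; mL=10/3, mR=-6; mL+mR=-8/3 → advance -1; mR−mL=-28/3 → turn -1·90°
n=3: pose=(-5,-1,N); sL=12/5, sR=60/49; mL=12/5, mR=-60/49; mL+mR=288/245 → advance +1; mR−mL=-888/245 → turn -1·90°
n=4: pose=(-5,0,E); sL=15/16, sR=15/17; mL=15/16, mR=-15/17; mL+mR=15/272 → advance +1; mR−mL=-495/272 → turn -1·90°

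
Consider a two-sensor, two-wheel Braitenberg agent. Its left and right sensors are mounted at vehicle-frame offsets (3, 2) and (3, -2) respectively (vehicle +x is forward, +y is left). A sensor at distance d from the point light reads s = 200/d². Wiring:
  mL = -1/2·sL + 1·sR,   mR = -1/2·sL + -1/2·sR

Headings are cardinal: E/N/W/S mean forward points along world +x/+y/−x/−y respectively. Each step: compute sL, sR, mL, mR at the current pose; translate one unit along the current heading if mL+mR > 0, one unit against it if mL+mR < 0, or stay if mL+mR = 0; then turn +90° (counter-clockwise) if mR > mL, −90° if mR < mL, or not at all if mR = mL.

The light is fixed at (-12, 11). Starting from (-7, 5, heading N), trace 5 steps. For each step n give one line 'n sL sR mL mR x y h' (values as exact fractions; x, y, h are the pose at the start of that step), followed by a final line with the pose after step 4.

0 100/9 100/29 -550/261 -1900/261 -7 5 N
1 200/89 40/29 660/2581 -4680/2581 -7 4 E
2 25/17 25/13 525/442 -375/221 -8 4 S
3 40/13 200/17 2260/221 -1640/221 -8 5 W
4 20 100/17 -70/17 -220/17 -9 5 N
final -9 4 E

n=0: pose=(-7,5,N); sL=100/9, sR=100/29; mL=-550/261, mR=-1900/261; mL+mR=-2450/261 → advance -1; mR−mL=-150/29 → turn -1·90°
n=1: pose=(-7,4,E); sL=200/89, sR=40/29; mL=660/2581, mR=-4680/2581; mL+mR=-4020/2581 → advance -1; mR−mL=-60/29 → turn -1·90°
n=2: pose=(-8,4,S); sL=25/17, sR=25/13; mL=525/442, mR=-375/221; mL+mR=-225/442 → advance -1; mR−mL=-75/26 → turn -1·90°
n=3: pose=(-8,5,W); sL=40/13, sR=200/17; mL=2260/221, mR=-1640/221; mL+mR=620/221 → advance +1; mR−mL=-300/17 → turn -1·90°
n=4: pose=(-9,5,N); sL=20, sR=100/17; mL=-70/17, mR=-220/17; mL+mR=-290/17 → advance -1; mR−mL=-150/17 → turn -1·90°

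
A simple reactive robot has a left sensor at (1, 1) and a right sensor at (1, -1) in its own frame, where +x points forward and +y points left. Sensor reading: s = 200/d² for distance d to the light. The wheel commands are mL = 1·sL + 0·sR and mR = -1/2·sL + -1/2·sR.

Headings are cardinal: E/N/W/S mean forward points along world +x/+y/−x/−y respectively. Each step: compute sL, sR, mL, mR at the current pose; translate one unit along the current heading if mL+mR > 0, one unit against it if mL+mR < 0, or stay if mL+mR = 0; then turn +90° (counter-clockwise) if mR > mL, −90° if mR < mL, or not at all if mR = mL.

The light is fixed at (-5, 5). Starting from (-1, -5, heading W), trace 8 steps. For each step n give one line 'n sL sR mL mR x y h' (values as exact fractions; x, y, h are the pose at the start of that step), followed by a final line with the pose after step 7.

0 20/13 20/9 20/13 -220/117 -1 -5 W
1 200/97 200/117 200/97 -21400/11349 0 -5 N
2 2 25/17 2 -59/34 0 -4 E
3 200/149 8/5 200/149 -1096/745 1 -4 S
4 100/53 100/37 100/53 -4500/1961 1 -3 W
5 40/17 200/113 40/17 -3960/1921 2 -3 N
6 2 25/16 2 -57/32 2 -2 E
7 40/29 200/113 40/29 -5160/3277 3 -2 S
final 3 -1 W

n=0: pose=(-1,-5,W); sL=20/13, sR=20/9; mL=20/13, mR=-220/117; mL+mR=-40/117 → advance -1; mR−mL=-400/117 → turn -1·90°
n=1: pose=(0,-5,N); sL=200/97, sR=200/117; mL=200/97, mR=-21400/11349; mL+mR=2000/11349 → advance +1; mR−mL=-44800/11349 → turn -1·90°
n=2: pose=(0,-4,E); sL=2, sR=25/17; mL=2, mR=-59/34; mL+mR=9/34 → advance +1; mR−mL=-127/34 → turn -1·90°
n=3: pose=(1,-4,S); sL=200/149, sR=8/5; mL=200/149, mR=-1096/745; mL+mR=-96/745 → advance -1; mR−mL=-2096/745 → turn -1·90°
n=4: pose=(1,-3,W); sL=100/53, sR=100/37; mL=100/53, mR=-4500/1961; mL+mR=-800/1961 → advance -1; mR−mL=-8200/1961 → turn -1·90°
n=5: pose=(2,-3,N); sL=40/17, sR=200/113; mL=40/17, mR=-3960/1921; mL+mR=560/1921 → advance +1; mR−mL=-8480/1921 → turn -1·90°
n=6: pose=(2,-2,E); sL=2, sR=25/16; mL=2, mR=-57/32; mL+mR=7/32 → advance +1; mR−mL=-121/32 → turn -1·90°
n=7: pose=(3,-2,S); sL=40/29, sR=200/113; mL=40/29, mR=-5160/3277; mL+mR=-640/3277 → advance -1; mR−mL=-9680/3277 → turn -1·90°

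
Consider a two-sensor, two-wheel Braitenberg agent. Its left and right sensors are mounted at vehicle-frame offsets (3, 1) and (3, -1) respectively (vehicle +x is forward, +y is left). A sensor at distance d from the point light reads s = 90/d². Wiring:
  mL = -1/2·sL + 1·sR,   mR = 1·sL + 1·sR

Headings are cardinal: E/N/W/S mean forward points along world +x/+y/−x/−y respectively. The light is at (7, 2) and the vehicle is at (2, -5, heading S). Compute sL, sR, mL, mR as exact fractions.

45/58 45/68 135/493 2835/1972

left sensor world pos  = (3, -8); dL² = 116
right sensor world pos = (1, -8); dR² = 136
sL = 90/116 = 45/58
sR = 90/136 = 45/68
mL = -1/2·sL + 1·sR = 135/493
mR = 1·sL + 1·sR = 2835/1972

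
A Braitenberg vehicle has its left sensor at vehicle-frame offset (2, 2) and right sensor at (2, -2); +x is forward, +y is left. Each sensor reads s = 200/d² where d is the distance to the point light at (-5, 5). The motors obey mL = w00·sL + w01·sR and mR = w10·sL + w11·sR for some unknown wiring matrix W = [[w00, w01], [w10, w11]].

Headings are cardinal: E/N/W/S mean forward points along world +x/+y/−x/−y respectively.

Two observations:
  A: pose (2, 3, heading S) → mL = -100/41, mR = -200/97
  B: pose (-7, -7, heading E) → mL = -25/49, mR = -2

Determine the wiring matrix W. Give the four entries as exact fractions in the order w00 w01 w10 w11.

0 -1/2 -1 0

obs A: pose=(2,3,S) → sL=200/97, sR=200/41, mL=-100/41, mR=-200/97
obs B: pose=(-7,-7,E) → sL=2, sR=50/49, mL=-25/49, mR=-2
sensor matrix S = [[200/97, 200/41], [2, 50/49]]; det S = -1491200/194873
solve [mL_A; mL_B] = S·[w00; w01] and [mR_A; mR_B] = S·[w10; w11]:
  w00 = 0, w01 = -1/2, w10 = -1, w11 = 0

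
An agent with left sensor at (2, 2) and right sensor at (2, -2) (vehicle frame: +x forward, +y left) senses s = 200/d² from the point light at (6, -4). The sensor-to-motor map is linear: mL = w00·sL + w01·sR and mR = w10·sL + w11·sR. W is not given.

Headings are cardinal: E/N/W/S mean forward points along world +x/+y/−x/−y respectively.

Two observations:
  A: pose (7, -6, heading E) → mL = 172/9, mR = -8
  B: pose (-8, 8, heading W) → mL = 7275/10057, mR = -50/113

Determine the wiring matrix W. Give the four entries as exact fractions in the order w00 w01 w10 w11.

obs A: pose=(7,-6,E) → sL=200/9, sR=8, mL=172/9, mR=-8
obs B: pose=(-8,8,W) → sL=50/89, sR=50/113, mL=7275/10057, mR=-50/113
sensor matrix S = [[200/9, 8], [50/89, 50/113]]; det S = 483200/90513
solve [mL_A; mL_B] = S·[w00; w01] and [mR_A; mR_B] = S·[w10; w11]:
  w00 = 1/2, w01 = 1, w10 = 0, w11 = -1

1/2 1 0 -1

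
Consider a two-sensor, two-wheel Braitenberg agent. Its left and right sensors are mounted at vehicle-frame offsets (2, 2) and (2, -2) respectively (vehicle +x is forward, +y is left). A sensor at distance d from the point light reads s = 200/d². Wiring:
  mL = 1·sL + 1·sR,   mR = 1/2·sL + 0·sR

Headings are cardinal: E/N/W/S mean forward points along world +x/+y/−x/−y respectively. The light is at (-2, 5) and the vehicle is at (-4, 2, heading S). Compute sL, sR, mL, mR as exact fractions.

8 200/41 528/41 4

left sensor world pos  = (-2, 0); dL² = 25
right sensor world pos = (-6, 0); dR² = 41
sL = 200/25 = 8
sR = 200/41 = 200/41
mL = 1·sL + 1·sR = 528/41
mR = 1/2·sL + 0·sR = 4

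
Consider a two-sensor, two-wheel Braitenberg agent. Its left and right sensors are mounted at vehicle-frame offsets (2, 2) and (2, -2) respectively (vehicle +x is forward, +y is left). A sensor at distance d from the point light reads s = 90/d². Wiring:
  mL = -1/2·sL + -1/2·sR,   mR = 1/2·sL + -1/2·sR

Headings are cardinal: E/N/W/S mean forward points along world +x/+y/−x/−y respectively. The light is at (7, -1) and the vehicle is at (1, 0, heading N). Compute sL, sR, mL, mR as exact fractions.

left sensor world pos  = (-1, 2); dL² = 73
right sensor world pos = (3, 2); dR² = 25
sL = 90/73 = 90/73
sR = 90/25 = 18/5
mL = -1/2·sL + -1/2·sR = -882/365
mR = 1/2·sL + -1/2·sR = -432/365

90/73 18/5 -882/365 -432/365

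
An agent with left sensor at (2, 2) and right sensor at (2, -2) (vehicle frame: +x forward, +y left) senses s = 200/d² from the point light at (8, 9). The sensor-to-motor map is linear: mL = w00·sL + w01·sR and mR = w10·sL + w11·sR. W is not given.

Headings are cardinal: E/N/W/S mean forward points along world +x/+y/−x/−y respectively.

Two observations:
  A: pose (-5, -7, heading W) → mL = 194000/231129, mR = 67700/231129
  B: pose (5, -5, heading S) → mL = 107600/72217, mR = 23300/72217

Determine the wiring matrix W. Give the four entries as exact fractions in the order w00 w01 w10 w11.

obs A: pose=(-5,-7,W) → sL=200/549, sR=200/421, mL=194000/231129, mR=67700/231129
obs B: pose=(5,-5,S) → sL=200/257, sR=200/281, mL=107600/72217, mR=23300/72217
sensor matrix S = [[200/549, 200/421], [200/257, 200/281]]; det S = -1842880000/16691442993
solve [mL_A; mL_B] = S·[w00; w01] and [mR_A; mR_B] = S·[w10; w11]:
  w00 = 1, w01 = 1, w10 = -1/2, w11 = 1

1 1 -1/2 1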